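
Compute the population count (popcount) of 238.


0b11101110 has 6 set bits

6


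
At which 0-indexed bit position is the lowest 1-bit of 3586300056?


0b11010101110000101001100010011000. Lowest set bit at position 3

3


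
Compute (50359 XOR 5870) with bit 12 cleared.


Step 1: 50359 ^ 5870 = 53849
Step 2: 53849 & ~(1 << 12) = 49753

49753


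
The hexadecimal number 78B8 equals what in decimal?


78B8 hex = 30904 decimal

30904


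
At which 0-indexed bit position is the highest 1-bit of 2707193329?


0b10100001010111000111110111110001. Highest set bit at position 31

31


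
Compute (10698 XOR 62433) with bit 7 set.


Step 1: 10698 ^ 62433 = 55851
Step 2: 55851 | (1 << 7) = 55851 | 128 = 55979

55979


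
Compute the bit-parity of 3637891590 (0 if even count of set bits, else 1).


0b11011000110101011101001000000110 has 15 ones => parity 1

1


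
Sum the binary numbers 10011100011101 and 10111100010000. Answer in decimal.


10011100011101 + 10111100010000 = 101011000101101 = 22061

22061


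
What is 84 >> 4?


0b1010100 >> 4 = 0b101 = 5

5


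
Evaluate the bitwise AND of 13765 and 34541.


0b11010111000101 & 0b1000011011101101 = 0b10011000101 = 1221

1221


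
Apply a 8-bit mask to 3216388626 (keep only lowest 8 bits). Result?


3216388626 & 255 = 18

18


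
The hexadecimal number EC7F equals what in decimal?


EC7F hex = 60543 decimal

60543


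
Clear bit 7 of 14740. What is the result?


14740 & ~(1 << 7) = 14612

14612


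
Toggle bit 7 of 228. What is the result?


228 ^ (1 << 7) = 228 ^ 128 = 100

100


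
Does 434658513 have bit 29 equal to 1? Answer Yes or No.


0b11001111010000101110011010001, bit 29 = 0. No

No


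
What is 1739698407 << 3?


0b1100111101100011011000011100111 << 3 = 0b1100111101100011011000011100111000 = 13917587256

13917587256


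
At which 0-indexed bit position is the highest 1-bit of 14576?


0b11100011110000. Highest set bit at position 13

13


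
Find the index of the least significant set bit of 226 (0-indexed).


0b11100010. Lowest set bit at position 1

1


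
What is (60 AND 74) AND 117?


Step 1: 60 & 74 = 8
Step 2: 8 & 117 = 0

0


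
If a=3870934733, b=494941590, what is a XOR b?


3870934733 ^ 494941590 = 4214879067

4214879067


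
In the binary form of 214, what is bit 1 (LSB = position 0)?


0b11010110, position 1 = 1

1


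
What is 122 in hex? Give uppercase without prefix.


122 = 7A hex

7A


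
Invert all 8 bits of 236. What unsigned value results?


236 ^ 255 = 19

19


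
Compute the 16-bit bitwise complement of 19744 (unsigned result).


~0b100110100100000 = 0b1011001011011111 = 45791 (16-bit unsigned)

45791


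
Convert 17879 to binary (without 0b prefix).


17879 = 100010111010111 in binary

100010111010111


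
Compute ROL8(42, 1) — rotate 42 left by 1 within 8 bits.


Rotate 0b101010 left by 1 (8-bit) = 0b1010100 = 84

84


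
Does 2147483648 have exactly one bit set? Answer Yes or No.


0b10000000000000000000000000000000. Only one bit set => Yes

Yes


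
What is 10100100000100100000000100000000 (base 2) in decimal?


10100100000100100000000100000000 in decimal = 2752643328

2752643328


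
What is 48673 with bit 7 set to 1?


48673 | (1 << 7) = 48673 | 128 = 48801

48801


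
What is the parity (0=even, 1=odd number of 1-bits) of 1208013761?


0b1001000000000001101001111000001 has 10 ones => parity 0

0


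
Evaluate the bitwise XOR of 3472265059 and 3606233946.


0b11001110111101101000111101100011 ^ 0b11010110111100101100001101011010 = 0b11000000001000100110000111001 = 402934841

402934841


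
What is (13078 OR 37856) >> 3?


Step 1: 13078 | 37856 = 46070
Step 2: 46070 >> 3 = 5758

5758


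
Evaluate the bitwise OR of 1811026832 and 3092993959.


0b1101011111100100001001110010000 | 0b10111000010110110101011110100111 = 0b11111011111110110101011110110111 = 4227553207

4227553207


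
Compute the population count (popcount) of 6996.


0b1101101010100 has 7 set bits

7


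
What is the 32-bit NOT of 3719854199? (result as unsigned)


~0b11011101101110000111100001110111 = 0b100010010001111000011110001000 = 575113096 (32-bit unsigned)

575113096


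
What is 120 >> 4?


0b1111000 >> 4 = 0b111 = 7

7


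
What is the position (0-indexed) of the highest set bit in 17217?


0b100001101000001. Highest set bit at position 14

14


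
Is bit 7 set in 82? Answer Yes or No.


0b1010010, bit 7 = 0. No

No


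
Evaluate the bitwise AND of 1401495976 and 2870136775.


0b1010011100010010010000110101000 & 0b10101011000100101100111111000111 = 0b11000000000000000110000000 = 50332032

50332032


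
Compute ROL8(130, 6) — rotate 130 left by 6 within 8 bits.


Rotate 0b10000010 left by 6 (8-bit) = 0b10100000 = 160

160


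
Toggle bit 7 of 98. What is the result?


98 ^ (1 << 7) = 98 ^ 128 = 226

226


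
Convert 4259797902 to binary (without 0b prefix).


4259797902 = 11111101111001110101101110001110 in binary

11111101111001110101101110001110


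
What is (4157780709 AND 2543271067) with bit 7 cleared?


Step 1: 4157780709 & 2543271067 = 2542940289
Step 2: 2542940289 & ~(1 << 7) = 2542940161

2542940161


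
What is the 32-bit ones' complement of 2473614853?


2473614853 ^ 4294967295 = 1821352442

1821352442


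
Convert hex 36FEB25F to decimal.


36FEB25F hex = 922661471 decimal

922661471


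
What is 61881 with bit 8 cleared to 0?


61881 & ~(1 << 8) = 61625

61625


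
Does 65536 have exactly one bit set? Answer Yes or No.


0b10000000000000000. Only one bit set => Yes

Yes


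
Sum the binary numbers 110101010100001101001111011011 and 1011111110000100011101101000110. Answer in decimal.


110101010100001101001111011011 + 1011111110000100011101101000110 = 10010101000100110000111100100001 = 2501054241

2501054241


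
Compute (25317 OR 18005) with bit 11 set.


Step 1: 25317 | 18005 = 26357
Step 2: 26357 | (1 << 11) = 26357 | 2048 = 28405

28405


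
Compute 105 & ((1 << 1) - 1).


105 & 1 = 1

1


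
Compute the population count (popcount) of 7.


0b111 has 3 set bits

3


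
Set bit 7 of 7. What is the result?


7 | (1 << 7) = 7 | 128 = 135

135


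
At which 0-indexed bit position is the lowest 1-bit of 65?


0b1000001. Lowest set bit at position 0

0


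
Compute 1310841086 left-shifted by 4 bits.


0b1001110001000011101100011111110 << 4 = 0b10011100010000111011000111111100000 = 20973457376

20973457376


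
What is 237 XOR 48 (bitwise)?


0b11101101 ^ 0b110000 = 0b11011101 = 221

221


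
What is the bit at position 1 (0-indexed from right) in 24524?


0b101111111001100, position 1 = 0

0


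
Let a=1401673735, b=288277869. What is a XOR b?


1401673735 ^ 288277869 = 1118117226

1118117226


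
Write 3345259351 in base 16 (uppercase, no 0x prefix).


3345259351 = C7649B57 hex

C7649B57


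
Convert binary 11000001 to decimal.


11000001 in decimal = 193

193


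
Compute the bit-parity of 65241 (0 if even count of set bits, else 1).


0b1111111011011001 has 12 ones => parity 0

0


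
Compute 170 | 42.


0b10101010 | 0b101010 = 0b10101010 = 170

170


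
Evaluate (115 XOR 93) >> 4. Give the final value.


Step 1: 115 ^ 93 = 46
Step 2: 46 >> 4 = 2

2


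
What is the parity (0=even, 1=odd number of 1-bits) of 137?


0b10001001 has 3 ones => parity 1

1


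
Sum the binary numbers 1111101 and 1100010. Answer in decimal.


1111101 + 1100010 = 11011111 = 223

223


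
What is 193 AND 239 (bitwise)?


0b11000001 & 0b11101111 = 0b11000001 = 193

193


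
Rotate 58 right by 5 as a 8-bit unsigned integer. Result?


Rotate 0b111010 right by 5 (8-bit) = 0b11010001 = 209

209


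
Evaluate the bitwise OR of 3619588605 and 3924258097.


0b11010111101111101000100111111101 | 0b11101001111001110110110100110001 = 0b11111111111111111110110111111101 = 4294962685

4294962685


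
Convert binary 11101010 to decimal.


11101010 in decimal = 234

234


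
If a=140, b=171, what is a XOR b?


140 ^ 171 = 39

39


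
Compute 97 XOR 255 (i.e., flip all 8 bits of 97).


97 ^ 255 = 158

158


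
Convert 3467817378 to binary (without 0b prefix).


3467817378 = 11001110101100101011000110100010 in binary

11001110101100101011000110100010


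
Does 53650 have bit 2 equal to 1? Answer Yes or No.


0b1101000110010010, bit 2 = 0. No

No


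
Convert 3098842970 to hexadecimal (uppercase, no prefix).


3098842970 = B8B4975A hex

B8B4975A


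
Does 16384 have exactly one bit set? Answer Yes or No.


0b100000000000000. Only one bit set => Yes

Yes


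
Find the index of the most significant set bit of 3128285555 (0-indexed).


0b10111010011101011101100101110011. Highest set bit at position 31

31


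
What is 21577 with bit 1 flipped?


21577 ^ (1 << 1) = 21577 ^ 2 = 21579

21579


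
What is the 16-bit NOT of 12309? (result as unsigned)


~0b11000000010101 = 0b1100111111101010 = 53226 (16-bit unsigned)

53226


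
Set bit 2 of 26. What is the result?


26 | (1 << 2) = 26 | 4 = 30

30


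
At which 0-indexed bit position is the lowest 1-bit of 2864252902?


0b10101010101110010000011111100110. Lowest set bit at position 1

1


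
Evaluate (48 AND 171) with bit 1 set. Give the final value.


Step 1: 48 & 171 = 32
Step 2: 32 | (1 << 1) = 32 | 2 = 34

34


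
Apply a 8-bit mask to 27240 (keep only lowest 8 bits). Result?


27240 & 255 = 104

104


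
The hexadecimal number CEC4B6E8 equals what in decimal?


CEC4B6E8 hex = 3468998376 decimal

3468998376


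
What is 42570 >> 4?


0b1010011001001010 >> 4 = 0b101001100100 = 2660

2660


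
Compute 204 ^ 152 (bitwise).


0b11001100 ^ 0b10011000 = 0b1010100 = 84

84


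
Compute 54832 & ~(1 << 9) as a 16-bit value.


54832 & ~(1 << 9) = 54320

54320


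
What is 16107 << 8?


0b11111011101011 << 8 = 0b1111101110101100000000 = 4123392

4123392


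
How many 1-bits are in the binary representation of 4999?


0b1001110000111 has 7 set bits

7


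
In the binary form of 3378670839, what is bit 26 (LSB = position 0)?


0b11001001011000100110110011110111, position 26 = 0

0


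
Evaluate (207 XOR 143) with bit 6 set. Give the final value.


Step 1: 207 ^ 143 = 64
Step 2: 64 | (1 << 6) = 64 | 64 = 64

64


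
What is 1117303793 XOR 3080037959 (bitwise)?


0b1000010100110001011001111110001 ^ 0b10110111100101011010011001000111 = 0b11110101000011010001010110110110 = 4111275446

4111275446


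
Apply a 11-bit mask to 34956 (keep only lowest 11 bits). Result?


34956 & 2047 = 140

140


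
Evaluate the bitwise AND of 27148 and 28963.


0b110101000001100 & 0b111000100100011 = 0b110000000000000 = 24576

24576


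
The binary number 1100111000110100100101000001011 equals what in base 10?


1100111000110100100101000001011 in decimal = 1729776139

1729776139


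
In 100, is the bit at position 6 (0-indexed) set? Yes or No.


0b1100100, bit 6 = 1. Yes

Yes


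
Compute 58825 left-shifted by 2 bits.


0b1110010111001001 << 2 = 0b111001011100100100 = 235300

235300


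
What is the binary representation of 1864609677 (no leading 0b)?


1864609677 = 1101111001000111010111110001101 in binary

1101111001000111010111110001101


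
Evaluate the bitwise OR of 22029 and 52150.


0b101011000001101 | 0b1100101110110110 = 0b1101111110111111 = 57279

57279


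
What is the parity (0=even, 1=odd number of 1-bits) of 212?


0b11010100 has 4 ones => parity 0

0


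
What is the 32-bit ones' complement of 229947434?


229947434 ^ 4294967295 = 4065019861

4065019861


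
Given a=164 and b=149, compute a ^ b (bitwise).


164 ^ 149 = 49

49


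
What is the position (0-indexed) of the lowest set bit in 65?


0b1000001. Lowest set bit at position 0

0


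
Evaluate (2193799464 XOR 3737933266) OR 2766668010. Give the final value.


Step 1: 2193799464 ^ 3737933266 = 1544482042
Step 2: 1544482042 | 2766668010 = 4243516666

4243516666


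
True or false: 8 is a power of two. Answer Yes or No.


0b1000. Only one bit set => Yes

Yes


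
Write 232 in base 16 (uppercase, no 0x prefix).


232 = E8 hex

E8


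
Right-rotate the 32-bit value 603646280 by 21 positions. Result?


Rotate 0b100011111110101110100101001000 right by 21 (32-bit) = 0b11010111010010100100000100011111 = 3611967775

3611967775


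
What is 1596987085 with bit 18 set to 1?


1596987085 | (1 << 18) = 1596987085 | 262144 = 1597249229

1597249229


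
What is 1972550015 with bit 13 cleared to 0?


1972550015 & ~(1 << 13) = 1972541823

1972541823


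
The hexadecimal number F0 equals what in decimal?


F0 hex = 240 decimal

240


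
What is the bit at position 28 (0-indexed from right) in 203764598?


0b1100001001010011001101110110, position 28 = 0

0


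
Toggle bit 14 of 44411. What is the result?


44411 ^ (1 << 14) = 44411 ^ 16384 = 60795

60795


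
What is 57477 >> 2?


0b1110000010000101 >> 2 = 0b11100000100001 = 14369

14369


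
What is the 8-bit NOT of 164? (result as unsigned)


~0b10100100 = 0b1011011 = 91 (8-bit unsigned)

91


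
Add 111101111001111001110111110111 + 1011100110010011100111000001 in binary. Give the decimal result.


111101111001111001110111110111 + 1011100110010011100111000001 = 1001001100000001101011110111000 = 1233180600

1233180600


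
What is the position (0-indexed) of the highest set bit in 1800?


0b11100001000. Highest set bit at position 10

10


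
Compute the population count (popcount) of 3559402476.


0b11010100001010000010101111101100 has 15 set bits

15


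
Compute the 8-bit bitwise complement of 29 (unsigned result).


~0b11101 = 0b11100010 = 226 (8-bit unsigned)

226


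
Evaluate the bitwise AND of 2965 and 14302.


0b101110010101 & 0b11011111011110 = 0b1110010100 = 916

916


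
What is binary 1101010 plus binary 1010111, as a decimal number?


1101010 + 1010111 = 11000001 = 193

193


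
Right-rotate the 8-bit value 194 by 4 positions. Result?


Rotate 0b11000010 right by 4 (8-bit) = 0b101100 = 44

44


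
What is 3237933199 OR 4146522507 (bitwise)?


0b11000000111111101111000010001111 | 0b11110111001001101110100110001011 = 0b11110111111111101111100110001111 = 4160682383

4160682383


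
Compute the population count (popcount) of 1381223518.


0b1010010010100111100110001011110 has 16 set bits

16


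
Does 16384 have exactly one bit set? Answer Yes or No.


0b100000000000000. Only one bit set => Yes

Yes


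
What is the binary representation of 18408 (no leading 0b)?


18408 = 100011111101000 in binary

100011111101000


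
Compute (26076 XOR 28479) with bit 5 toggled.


Step 1: 26076 ^ 28479 = 2787
Step 2: 2787 ^ (1 << 5) = 2787 ^ 32 = 2755

2755


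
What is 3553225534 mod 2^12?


3553225534 & 4095 = 2878

2878


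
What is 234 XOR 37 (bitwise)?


0b11101010 ^ 0b100101 = 0b11001111 = 207

207


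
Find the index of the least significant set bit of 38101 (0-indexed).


0b1001010011010101. Lowest set bit at position 0

0


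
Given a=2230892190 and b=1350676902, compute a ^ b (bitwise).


2230892190 ^ 1350676902 = 3564701496

3564701496


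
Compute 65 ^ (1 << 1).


65 ^ (1 << 1) = 65 ^ 2 = 67

67


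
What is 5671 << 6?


0b1011000100111 << 6 = 0b1011000100111000000 = 362944

362944


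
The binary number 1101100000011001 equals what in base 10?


1101100000011001 in decimal = 55321

55321


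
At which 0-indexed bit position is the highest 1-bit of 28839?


0b111000010100111. Highest set bit at position 14

14


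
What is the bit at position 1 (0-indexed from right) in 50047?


0b1100001101111111, position 1 = 1

1


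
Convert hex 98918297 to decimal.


98918297 hex = 2559672983 decimal

2559672983


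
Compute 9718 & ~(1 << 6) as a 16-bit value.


9718 & ~(1 << 6) = 9654

9654


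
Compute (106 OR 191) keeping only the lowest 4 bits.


Step 1: 106 | 191 = 255
Step 2: 255 & 15 = 15

15


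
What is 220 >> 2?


0b11011100 >> 2 = 0b110111 = 55

55


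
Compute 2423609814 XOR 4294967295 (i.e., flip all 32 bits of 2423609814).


2423609814 ^ 4294967295 = 1871357481

1871357481


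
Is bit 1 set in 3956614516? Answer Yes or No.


0b11101011110101010010010101110100, bit 1 = 0. No

No


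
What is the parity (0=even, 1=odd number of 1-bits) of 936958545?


0b110111110110001101101001010001 has 17 ones => parity 1

1


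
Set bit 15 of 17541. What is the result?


17541 | (1 << 15) = 17541 | 32768 = 50309

50309


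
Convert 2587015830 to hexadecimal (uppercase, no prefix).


2587015830 = 9A32BA96 hex

9A32BA96


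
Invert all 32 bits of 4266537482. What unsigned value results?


4266537482 ^ 4294967295 = 28429813

28429813


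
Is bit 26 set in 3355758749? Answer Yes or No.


0b11001000000001001101000010011101, bit 26 = 0. No

No


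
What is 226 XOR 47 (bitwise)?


0b11100010 ^ 0b101111 = 0b11001101 = 205

205


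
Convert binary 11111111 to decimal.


11111111 in decimal = 255

255


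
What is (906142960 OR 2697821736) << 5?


Step 1: 906142960 | 2697821736 = 3067084536
Step 2: 3067084536 << 5 = 98146705152

98146705152


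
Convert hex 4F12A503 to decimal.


4F12A503 hex = 1326621955 decimal

1326621955


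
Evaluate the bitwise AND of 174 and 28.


0b10101110 & 0b11100 = 0b1100 = 12

12


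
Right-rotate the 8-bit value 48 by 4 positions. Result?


Rotate 0b110000 right by 4 (8-bit) = 0b11 = 3

3


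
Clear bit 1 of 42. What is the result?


42 & ~(1 << 1) = 40

40


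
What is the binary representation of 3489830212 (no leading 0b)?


3489830212 = 11010000000000101001010101000100 in binary

11010000000000101001010101000100


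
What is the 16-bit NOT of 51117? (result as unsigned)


~0b1100011110101101 = 0b11100001010010 = 14418 (16-bit unsigned)

14418


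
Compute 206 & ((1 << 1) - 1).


206 & 1 = 0

0


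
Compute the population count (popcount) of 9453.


0b10010011101101 has 8 set bits

8


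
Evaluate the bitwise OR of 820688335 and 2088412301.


0b110000111010101011010111001111 | 0b1111100011110101010010010001101 = 0b1111100111110101011010111001111 = 2096805327

2096805327


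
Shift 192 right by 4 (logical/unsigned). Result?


0b11000000 >> 4 = 0b1100 = 12

12


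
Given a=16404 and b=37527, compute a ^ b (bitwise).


16404 ^ 37527 = 53891

53891


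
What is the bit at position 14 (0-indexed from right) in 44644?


0b1010111001100100, position 14 = 0

0


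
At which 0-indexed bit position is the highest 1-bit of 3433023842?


0b11001100100111111100100101100010. Highest set bit at position 31

31


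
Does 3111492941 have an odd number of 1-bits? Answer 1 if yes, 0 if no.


0b10111001011101011001110101001101 has 19 ones => parity 1

1


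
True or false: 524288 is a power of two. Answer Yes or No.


0b10000000000000000000. Only one bit set => Yes

Yes


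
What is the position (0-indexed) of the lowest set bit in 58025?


0b1110001010101001. Lowest set bit at position 0

0


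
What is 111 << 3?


0b1101111 << 3 = 0b1101111000 = 888

888


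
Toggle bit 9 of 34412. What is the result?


34412 ^ (1 << 9) = 34412 ^ 512 = 33900

33900


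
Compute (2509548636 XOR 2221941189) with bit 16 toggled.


Step 1: 2509548636 ^ 2221941189 = 300191129
Step 2: 300191129 ^ (1 << 16) = 300191129 ^ 65536 = 300256665

300256665


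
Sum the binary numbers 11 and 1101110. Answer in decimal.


11 + 1101110 = 1110001 = 113

113


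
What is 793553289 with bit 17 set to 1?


793553289 | (1 << 17) = 793553289 | 131072 = 793684361

793684361


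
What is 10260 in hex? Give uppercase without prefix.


10260 = 2814 hex

2814


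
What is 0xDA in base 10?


DA hex = 218 decimal

218


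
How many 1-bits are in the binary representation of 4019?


0b111110110011 has 9 set bits

9


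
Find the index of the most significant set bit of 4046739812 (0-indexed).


0b11110001001101000101100101100100. Highest set bit at position 31

31


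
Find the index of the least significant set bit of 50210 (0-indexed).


0b1100010000100010. Lowest set bit at position 1

1


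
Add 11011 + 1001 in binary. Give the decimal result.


11011 + 1001 = 100100 = 36

36


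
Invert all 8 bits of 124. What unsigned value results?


124 ^ 255 = 131

131


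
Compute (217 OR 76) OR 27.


Step 1: 217 | 76 = 221
Step 2: 221 | 27 = 223

223


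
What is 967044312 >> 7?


0b111001101000111110110011011000 >> 7 = 0b11100110100011111011001 = 7555033

7555033


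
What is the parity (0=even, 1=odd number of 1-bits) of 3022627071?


0b10110100001010011010000011111111 has 17 ones => parity 1

1


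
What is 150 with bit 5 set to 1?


150 | (1 << 5) = 150 | 32 = 182

182


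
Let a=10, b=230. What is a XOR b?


10 ^ 230 = 236

236


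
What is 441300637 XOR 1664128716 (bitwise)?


0b11010010011011011011010011101 ^ 0b1100011001100001001011011001100 = 0b1111001011111010010000001010001 = 2038243409

2038243409


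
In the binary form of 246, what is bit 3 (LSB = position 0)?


0b11110110, position 3 = 0

0


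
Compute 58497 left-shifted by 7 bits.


0b1110010010000001 << 7 = 0b11100100100000010000000 = 7487616

7487616


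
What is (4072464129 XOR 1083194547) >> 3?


Step 1: 4072464129 ^ 1083194547 = 2989286322
Step 2: 2989286322 >> 3 = 373660790

373660790


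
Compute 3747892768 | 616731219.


0b11011111011001000100111000100000 | 0b100100110000101001001001010011 = 0b11111111111001101101111001110011 = 4293320307

4293320307


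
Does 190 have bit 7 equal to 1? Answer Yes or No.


0b10111110, bit 7 = 1. Yes

Yes


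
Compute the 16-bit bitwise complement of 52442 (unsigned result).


~0b1100110011011010 = 0b11001100100101 = 13093 (16-bit unsigned)

13093


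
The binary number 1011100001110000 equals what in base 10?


1011100001110000 in decimal = 47216

47216


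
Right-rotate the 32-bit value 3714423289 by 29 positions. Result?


Rotate 0b11011101011001011001100111111001 right by 29 (32-bit) = 0b11101011001011001100111111001110 = 3945582542

3945582542


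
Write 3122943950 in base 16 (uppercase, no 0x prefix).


3122943950 = BA2457CE hex

BA2457CE


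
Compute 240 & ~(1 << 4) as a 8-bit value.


240 & ~(1 << 4) = 224

224


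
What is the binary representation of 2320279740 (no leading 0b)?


2320279740 = 10001010010011001010100010111100 in binary

10001010010011001010100010111100


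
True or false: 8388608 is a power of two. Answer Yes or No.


0b100000000000000000000000. Only one bit set => Yes

Yes


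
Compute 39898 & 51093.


0b1001101111011010 & 0b1100011110010101 = 0b1000001110010000 = 33680

33680


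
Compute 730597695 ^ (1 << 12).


730597695 ^ (1 << 12) = 730597695 ^ 4096 = 730601791

730601791


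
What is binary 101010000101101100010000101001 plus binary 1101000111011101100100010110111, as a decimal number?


101010000101101100010000101001 + 1101000111011101100100010110111 = 10010011000001011000110011100000 = 2466614496

2466614496


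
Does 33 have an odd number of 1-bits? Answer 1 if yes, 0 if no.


0b100001 has 2 ones => parity 0

0


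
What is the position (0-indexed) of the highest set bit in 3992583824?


0b11101101111110011111111010010000. Highest set bit at position 31

31


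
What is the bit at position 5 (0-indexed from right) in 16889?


0b100000111111001, position 5 = 1

1


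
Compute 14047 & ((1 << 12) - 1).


14047 & 4095 = 1759

1759


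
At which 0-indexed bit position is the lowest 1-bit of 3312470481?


0b11000101011100000100100111010001. Lowest set bit at position 0

0


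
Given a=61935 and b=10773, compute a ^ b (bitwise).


61935 ^ 10773 = 56314

56314


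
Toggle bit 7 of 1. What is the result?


1 ^ (1 << 7) = 1 ^ 128 = 129

129


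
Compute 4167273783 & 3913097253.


0b11111000011000111000110100110111 & 0b11101001001111010010000000100101 = 0b11101000001000010000000000100101 = 3894476837

3894476837


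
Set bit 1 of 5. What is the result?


5 | (1 << 1) = 5 | 2 = 7

7


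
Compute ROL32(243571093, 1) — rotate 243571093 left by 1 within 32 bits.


Rotate 0b1110100001001001100110010101 left by 1 (32-bit) = 0b11101000010010011001100101010 = 487142186

487142186


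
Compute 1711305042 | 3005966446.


0b1100110000000000111000101010010 | 0b10110011001010110110100001101110 = 0b11110111001010110111100101111110 = 4146821502

4146821502


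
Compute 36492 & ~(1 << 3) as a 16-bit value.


36492 & ~(1 << 3) = 36484

36484


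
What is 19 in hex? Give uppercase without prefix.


19 = 13 hex

13


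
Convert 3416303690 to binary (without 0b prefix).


3416303690 = 11001011101000001010100001001010 in binary

11001011101000001010100001001010


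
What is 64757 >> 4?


0b1111110011110101 >> 4 = 0b111111001111 = 4047

4047


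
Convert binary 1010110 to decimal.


1010110 in decimal = 86

86


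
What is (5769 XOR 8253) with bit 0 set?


Step 1: 5769 ^ 8253 = 14004
Step 2: 14004 | (1 << 0) = 14004 | 1 = 14005

14005


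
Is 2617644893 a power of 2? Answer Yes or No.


0b10011100000001100001011101011101. Multiple bits set => No

No


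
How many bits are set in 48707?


0b1011111001000011 has 9 set bits

9


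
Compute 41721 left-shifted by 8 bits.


0b1010001011111001 << 8 = 0b101000101111100100000000 = 10680576

10680576


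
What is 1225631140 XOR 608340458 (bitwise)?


0b1001001000011011010010110100100 ^ 0b100100010000101000100111101010 = 0b1101101010011110010110001001110 = 1833905230

1833905230


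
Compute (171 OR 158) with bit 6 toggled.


Step 1: 171 | 158 = 191
Step 2: 191 ^ (1 << 6) = 191 ^ 64 = 255

255


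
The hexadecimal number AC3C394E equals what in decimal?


AC3C394E hex = 2889627982 decimal

2889627982


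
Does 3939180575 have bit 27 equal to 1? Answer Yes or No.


0b11101010110010110010000000011111, bit 27 = 1. Yes

Yes


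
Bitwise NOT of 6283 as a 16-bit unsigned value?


~0b1100010001011 = 0b1110011101110100 = 59252 (16-bit unsigned)

59252


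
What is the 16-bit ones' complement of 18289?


18289 ^ 65535 = 47246

47246


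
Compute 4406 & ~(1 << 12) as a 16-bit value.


4406 & ~(1 << 12) = 310

310


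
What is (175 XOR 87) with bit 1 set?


Step 1: 175 ^ 87 = 248
Step 2: 248 | (1 << 1) = 248 | 2 = 250

250


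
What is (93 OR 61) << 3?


Step 1: 93 | 61 = 125
Step 2: 125 << 3 = 1000

1000


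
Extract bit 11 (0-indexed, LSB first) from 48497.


0b1011110101110001, position 11 = 1

1


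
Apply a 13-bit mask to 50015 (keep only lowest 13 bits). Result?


50015 & 8191 = 863

863


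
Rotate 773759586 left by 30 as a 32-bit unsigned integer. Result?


Rotate 0b101110000111101010001001100010 left by 30 (32-bit) = 0b10001011100001111010100010011000 = 2340923544

2340923544


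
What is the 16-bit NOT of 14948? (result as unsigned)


~0b11101001100100 = 0b1100010110011011 = 50587 (16-bit unsigned)

50587


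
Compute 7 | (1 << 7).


7 | (1 << 7) = 7 | 128 = 135

135


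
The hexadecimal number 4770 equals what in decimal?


4770 hex = 18288 decimal

18288


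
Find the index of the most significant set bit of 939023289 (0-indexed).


0b110111111110000101101110111001. Highest set bit at position 29

29


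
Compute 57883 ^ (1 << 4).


57883 ^ (1 << 4) = 57883 ^ 16 = 57867

57867


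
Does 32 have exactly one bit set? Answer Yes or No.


0b100000. Only one bit set => Yes

Yes


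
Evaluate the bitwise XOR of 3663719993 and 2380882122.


0b11011010010111111110111000111001 ^ 0b10001101111010010110000011001010 = 0b1010111101101101000111011110011 = 1471581939

1471581939


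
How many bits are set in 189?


0b10111101 has 6 set bits

6


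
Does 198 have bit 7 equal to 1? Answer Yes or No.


0b11000110, bit 7 = 1. Yes

Yes


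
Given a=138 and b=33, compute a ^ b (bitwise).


138 ^ 33 = 171

171


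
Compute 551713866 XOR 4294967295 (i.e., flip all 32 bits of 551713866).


551713866 ^ 4294967295 = 3743253429

3743253429


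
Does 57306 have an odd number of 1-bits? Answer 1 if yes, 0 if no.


0b1101111111011010 has 12 ones => parity 0

0


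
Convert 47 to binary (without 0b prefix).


47 = 101111 in binary

101111


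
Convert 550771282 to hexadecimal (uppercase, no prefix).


550771282 = 20D41A52 hex

20D41A52


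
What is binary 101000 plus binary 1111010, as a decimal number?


101000 + 1111010 = 10100010 = 162

162


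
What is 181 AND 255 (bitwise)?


0b10110101 & 0b11111111 = 0b10110101 = 181

181


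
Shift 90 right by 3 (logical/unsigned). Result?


0b1011010 >> 3 = 0b1011 = 11

11


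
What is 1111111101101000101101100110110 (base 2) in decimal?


1111111101101000101101100110110 in decimal = 2142526262

2142526262


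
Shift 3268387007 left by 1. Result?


0b11000010110011111010000010111111 << 1 = 0b110000101100111110100000101111110 = 6536774014

6536774014


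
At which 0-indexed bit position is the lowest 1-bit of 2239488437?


0b10000101011110111110000110110101. Lowest set bit at position 0

0


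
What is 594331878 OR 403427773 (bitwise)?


0b100011011011001100100011100110 | 0b11000000010111101000110111101 = 0b111011011011111101100111111111 = 997186047

997186047


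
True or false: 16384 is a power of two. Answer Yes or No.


0b100000000000000. Only one bit set => Yes

Yes


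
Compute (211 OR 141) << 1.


Step 1: 211 | 141 = 223
Step 2: 223 << 1 = 446

446


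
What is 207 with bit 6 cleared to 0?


207 & ~(1 << 6) = 143

143


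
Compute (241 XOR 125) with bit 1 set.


Step 1: 241 ^ 125 = 140
Step 2: 140 | (1 << 1) = 140 | 2 = 142

142


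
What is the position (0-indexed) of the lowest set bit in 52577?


0b1100110101100001. Lowest set bit at position 0

0


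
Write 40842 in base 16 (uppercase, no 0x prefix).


40842 = 9F8A hex

9F8A


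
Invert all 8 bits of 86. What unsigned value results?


86 ^ 255 = 169

169


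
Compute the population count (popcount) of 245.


0b11110101 has 6 set bits

6


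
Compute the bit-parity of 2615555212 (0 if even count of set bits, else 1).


0b10011011111001100011010010001100 has 16 ones => parity 0

0


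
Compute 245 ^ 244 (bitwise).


0b11110101 ^ 0b11110100 = 0b1 = 1

1


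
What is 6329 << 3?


0b1100010111001 << 3 = 0b1100010111001000 = 50632

50632


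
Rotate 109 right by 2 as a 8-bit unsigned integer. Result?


Rotate 0b1101101 right by 2 (8-bit) = 0b1011011 = 91

91


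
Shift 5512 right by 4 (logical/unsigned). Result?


0b1010110001000 >> 4 = 0b101011000 = 344

344


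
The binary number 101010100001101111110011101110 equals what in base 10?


101010100001101111110011101110 in decimal = 713489646

713489646


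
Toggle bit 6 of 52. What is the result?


52 ^ (1 << 6) = 52 ^ 64 = 116

116


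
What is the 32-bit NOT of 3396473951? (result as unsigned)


~0b11001010011100100001010001011111 = 0b110101100011011110101110100000 = 898493344 (32-bit unsigned)

898493344


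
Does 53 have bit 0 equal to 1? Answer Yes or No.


0b110101, bit 0 = 1. Yes

Yes


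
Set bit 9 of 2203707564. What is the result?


2203707564 | (1 << 9) = 2203707564 | 512 = 2203708076

2203708076


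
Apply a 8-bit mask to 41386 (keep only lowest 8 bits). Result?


41386 & 255 = 170

170


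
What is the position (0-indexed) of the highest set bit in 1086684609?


0b1000000110001010111110111000001. Highest set bit at position 30

30


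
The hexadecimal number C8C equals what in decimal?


C8C hex = 3212 decimal

3212


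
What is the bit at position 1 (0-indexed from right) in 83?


0b1010011, position 1 = 1

1


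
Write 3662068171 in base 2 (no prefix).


3662068171 = 11011010010001101011100111001011 in binary

11011010010001101011100111001011


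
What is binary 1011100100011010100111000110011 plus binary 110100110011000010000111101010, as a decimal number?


1011100100011010100111000110011 + 110100110011000010000111101010 = 10010001010110010111000000011101 = 2438557725

2438557725


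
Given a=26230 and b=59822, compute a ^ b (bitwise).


26230 ^ 59822 = 36824

36824


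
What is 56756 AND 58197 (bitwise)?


0b1101110110110100 & 0b1110001101010101 = 0b1100000100010100 = 49428

49428


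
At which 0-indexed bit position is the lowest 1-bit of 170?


0b10101010. Lowest set bit at position 1

1


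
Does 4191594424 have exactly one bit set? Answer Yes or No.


0b11111001110101101010011110111000. Multiple bits set => No

No


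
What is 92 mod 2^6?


92 & 63 = 28

28


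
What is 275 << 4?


0b100010011 << 4 = 0b1000100110000 = 4400

4400


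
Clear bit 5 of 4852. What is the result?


4852 & ~(1 << 5) = 4820

4820


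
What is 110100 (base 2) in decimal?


110100 in decimal = 52

52


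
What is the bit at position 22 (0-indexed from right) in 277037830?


0b10000100000110100001100000110, position 22 = 0

0


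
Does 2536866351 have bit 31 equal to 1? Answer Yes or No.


0b10010111001101011000001000101111, bit 31 = 1. Yes

Yes


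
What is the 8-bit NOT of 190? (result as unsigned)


~0b10111110 = 0b1000001 = 65 (8-bit unsigned)

65


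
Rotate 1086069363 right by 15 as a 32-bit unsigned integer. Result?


Rotate 0b1000000101111000001101001110011 right by 15 (32-bit) = 0b110100111001101000000101111000 = 887521656

887521656


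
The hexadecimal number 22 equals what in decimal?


22 hex = 34 decimal

34


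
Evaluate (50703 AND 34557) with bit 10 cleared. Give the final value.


Step 1: 50703 & 34557 = 34317
Step 2: 34317 & ~(1 << 10) = 33293

33293


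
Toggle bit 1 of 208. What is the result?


208 ^ (1 << 1) = 208 ^ 2 = 210

210


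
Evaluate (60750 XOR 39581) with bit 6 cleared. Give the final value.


Step 1: 60750 ^ 39581 = 30675
Step 2: 30675 & ~(1 << 6) = 30611

30611


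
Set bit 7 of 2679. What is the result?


2679 | (1 << 7) = 2679 | 128 = 2807

2807


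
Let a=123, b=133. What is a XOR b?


123 ^ 133 = 254

254


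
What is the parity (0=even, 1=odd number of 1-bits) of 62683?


0b1111010011011011 has 11 ones => parity 1

1


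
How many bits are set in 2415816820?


0b10001111111111100111000001110100 has 19 set bits

19


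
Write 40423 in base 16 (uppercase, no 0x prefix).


40423 = 9DE7 hex

9DE7


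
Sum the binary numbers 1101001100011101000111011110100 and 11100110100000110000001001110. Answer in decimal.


1101001100011101000111011110100 + 11100110100000110000001001110 = 10000110010111101110111101000010 = 2254368578

2254368578


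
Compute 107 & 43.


0b1101011 & 0b101011 = 0b101011 = 43

43


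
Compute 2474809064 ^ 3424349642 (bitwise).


0b10010011100000101001011011101000 ^ 0b11001100000110110110110111001010 = 0b1011111100110011111101100100010 = 1603926818

1603926818


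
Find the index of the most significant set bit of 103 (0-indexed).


0b1100111. Highest set bit at position 6

6


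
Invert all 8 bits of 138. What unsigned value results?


138 ^ 255 = 117

117


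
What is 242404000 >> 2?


0b1110011100101100101010100000 >> 2 = 0b11100111001011001010101000 = 60601000

60601000


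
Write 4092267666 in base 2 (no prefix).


4092267666 = 11110011111010110000110010010010 in binary

11110011111010110000110010010010


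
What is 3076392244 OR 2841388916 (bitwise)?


0b10110111010111100000010100110100 | 0b10101001010111000010011101110100 = 0b10111111010111100010011101110100 = 3210618740

3210618740


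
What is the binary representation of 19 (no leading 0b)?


19 = 10011 in binary

10011


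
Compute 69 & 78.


0b1000101 & 0b1001110 = 0b1000100 = 68

68


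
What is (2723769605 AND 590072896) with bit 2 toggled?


Step 1: 2723769605 & 590072896 = 571034624
Step 2: 571034624 ^ (1 << 2) = 571034624 ^ 4 = 571034628

571034628


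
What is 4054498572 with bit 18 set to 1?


4054498572 | (1 << 18) = 4054498572 | 262144 = 4054760716

4054760716


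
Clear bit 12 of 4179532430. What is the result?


4179532430 & ~(1 << 12) = 4179528334

4179528334


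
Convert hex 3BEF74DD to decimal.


3BEF74DD hex = 1005548765 decimal

1005548765


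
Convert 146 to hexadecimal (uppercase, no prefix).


146 = 92 hex

92


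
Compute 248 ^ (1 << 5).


248 ^ (1 << 5) = 248 ^ 32 = 216

216


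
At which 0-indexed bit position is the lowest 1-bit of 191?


0b10111111. Lowest set bit at position 0

0


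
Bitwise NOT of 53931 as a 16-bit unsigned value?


~0b1101001010101011 = 0b10110101010100 = 11604 (16-bit unsigned)

11604


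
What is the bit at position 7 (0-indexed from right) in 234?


0b11101010, position 7 = 1

1


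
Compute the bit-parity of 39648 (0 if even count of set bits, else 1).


0b1001101011100000 has 7 ones => parity 1

1


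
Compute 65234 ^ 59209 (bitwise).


0b1111111011010010 ^ 0b1110011101001001 = 0b1100110011011 = 6555

6555


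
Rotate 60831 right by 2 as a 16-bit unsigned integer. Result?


Rotate 0b1110110110011111 right by 2 (16-bit) = 0b1111101101100111 = 64359

64359


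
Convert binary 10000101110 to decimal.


10000101110 in decimal = 1070

1070


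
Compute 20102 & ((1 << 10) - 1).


20102 & 1023 = 646

646


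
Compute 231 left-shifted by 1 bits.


0b11100111 << 1 = 0b111001110 = 462

462


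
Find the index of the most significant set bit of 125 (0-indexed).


0b1111101. Highest set bit at position 6

6


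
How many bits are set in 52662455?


0b11001000111001000010110111 has 13 set bits

13


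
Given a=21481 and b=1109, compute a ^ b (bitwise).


21481 ^ 1109 = 22460

22460


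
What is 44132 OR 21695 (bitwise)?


0b1010110001100100 | 0b101010010111111 = 0b1111110011111111 = 64767

64767


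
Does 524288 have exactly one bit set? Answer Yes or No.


0b10000000000000000000. Only one bit set => Yes

Yes


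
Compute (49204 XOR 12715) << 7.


Step 1: 49204 ^ 12715 = 61855
Step 2: 61855 << 7 = 7917440

7917440


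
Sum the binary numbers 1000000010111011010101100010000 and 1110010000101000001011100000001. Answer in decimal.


1000000010111011010101100010000 + 1110010000101000001011100000001 = 10110010011100011100001000010001 = 2993799697

2993799697
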